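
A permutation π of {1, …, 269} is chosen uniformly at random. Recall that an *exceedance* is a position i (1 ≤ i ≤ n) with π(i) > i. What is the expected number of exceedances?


Write X = Σ_{i=1}^{269} X_i, where X_i = 1_{π(i) > i}.
For each fixed i, π(i) is uniform over {1, …, 269} (marginal of a uniform permutation), so P[π(i) > i] = (n − i)/n. Summing: Σ_{i=1}^{269} (n − i)/n = (0 + 1 + … + 268)/269 = 269(269 − 1)/(2·269) = (269 − 1)/2.
Hence E[X] = Σ_{i=1}^{269} (269 − i)/269 = 134 ≈ 134.000.

E[X] = 134 = 134.000.


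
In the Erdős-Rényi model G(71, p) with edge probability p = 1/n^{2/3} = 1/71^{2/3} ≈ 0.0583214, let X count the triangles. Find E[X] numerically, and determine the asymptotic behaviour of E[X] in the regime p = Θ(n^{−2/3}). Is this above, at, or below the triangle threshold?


Number of potential triangles: C(71, 3) = 57155.
Each occurs with probability p³ ≈ (0.0583214)³ ≈ 1.98373339e-04.
By linearity: E[X] = C(71, 3)·p³ ≈ 57155 · 1.98373339e-04 ≈ 11.338028.
Since α = 2/3 < 1, p = c/n^{2/3} ≫ 1/n is above the triangle threshold p ~ 1/n. Asymptotically E[X] ~ (c³/6)·n^{3(1−α)} = (1³/6)·n^{1} → ∞; triangles are abundant w.h.p.

E[X] ≈ 11.338028; in regime p = Θ(1/n^{2/3}) E[X] diverges (above the triangle threshold p ~ 1/n).


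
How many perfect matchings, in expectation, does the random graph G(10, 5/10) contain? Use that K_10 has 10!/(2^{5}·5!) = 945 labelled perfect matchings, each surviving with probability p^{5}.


K_10 has 10!/(2^{5}·5!) = 945 labelled perfect matchings.
For each such perfect matching H, let X_H = 1 if all 5 edges of H are present in G. Then P[X_H = 1] = p^{5} = (1/2)^{5} = 1/32.
Summing the indicators: E[X] = Σ_H E[X_H] = 945 · p^{5} = 945 · 1/32 = 945/32.
Numerically: E[X] ≈ 29.5312.

E[X] = 945 · (1/2)^{5} = 945/32 ≈ 29.5312.


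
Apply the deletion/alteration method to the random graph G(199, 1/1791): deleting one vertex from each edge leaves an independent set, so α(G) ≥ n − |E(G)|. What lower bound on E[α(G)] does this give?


E[|E(G)|] = C(199, 2)·p = 19701 · (1/1791) = 11.
E[α(G)] ≥ n − E[|E(G)|] = 199 − 11 = 188.
Numerically: ≈ 188.00000.
(This is only a lower bound; the true E[α(G)] may be larger.)

E[α(G)] ≥ 188 ≈ 188.00000.


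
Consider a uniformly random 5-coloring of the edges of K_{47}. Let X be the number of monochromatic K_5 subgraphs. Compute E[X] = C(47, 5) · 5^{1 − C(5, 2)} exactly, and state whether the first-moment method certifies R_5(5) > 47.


E[X] = C(47, 5) · 5^{1 − 10} = 1533939 · 5^{−9} = 1533939/1953125.
As a reduced fraction: E[X] = 1533939/1953125 ≈ 0.78538.
Is E[X] < 1? YES.
Since E[X] < 1, there exists a 5-coloring of K_{47} with no monochromatic K_5; hence R_5(5) > 47.

E[X] = 1533939/1953125 ≈ 0.78538; E[X] < 1, so R_5(5) > 47.


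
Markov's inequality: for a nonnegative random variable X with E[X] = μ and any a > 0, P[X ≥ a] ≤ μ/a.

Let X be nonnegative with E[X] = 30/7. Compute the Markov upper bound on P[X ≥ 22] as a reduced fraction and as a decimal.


μ = E[X] = 30/7, a = 22.
Markov: P[X ≥ 22] ≤ μ/a = (30/7)/22 = 15/77.
Numerically: ≈ 0.19481.
(Since a = 22 > μ = 4.28571, the bound 15/77 is < 1 and informative.)

P[X ≥ 22] ≤ 15/77 ≈ 0.19481.


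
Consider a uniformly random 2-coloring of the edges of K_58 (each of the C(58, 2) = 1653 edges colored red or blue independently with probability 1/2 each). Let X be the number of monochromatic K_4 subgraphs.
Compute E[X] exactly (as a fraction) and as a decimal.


Let X = Σ_S X_S over the C(58, 4) = 424270 subsets S of size 4, where X_S = 1 if the K_4 on S is monochromatic.
For a fixed S, the K_4 on S has C(4, 2) = 6 edges. P[all 6 edges red] = (1/2)^6, and likewise for blue, so P[monochromatic] = 2·(1/2)^6 = 2^{1 − 6} = 1/32.
By linearity of expectation: E[X] = C(58, 4) · 2^{1 − 6} = 424270 · 1/32 = 212135/16.
Numerically: E[X] ≈ 13258.438.

E[X] = C(58,4)·2^(1−C(4,2)) = 212135/16 ≈ 13258.438.


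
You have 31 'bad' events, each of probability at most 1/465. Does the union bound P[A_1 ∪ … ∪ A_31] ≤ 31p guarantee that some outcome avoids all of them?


Union bound: P[∪_{i=1}^{31} A_i] ≤ Σ_i P[A_i] ≤ 31·p = 31·(1/465) = 1/15.
Numerically: 1/15 ≈ 0.0666667.
Is 1/15 < 1? YES.
Since P[∪ A_i] ≤ 1/15 < 1, the complement has P[∩ A_i^c] ≥ 1 − 1/15 = 14/15 > 0, so some outcome avoids every A_i.

31·p = 1/15 ≈ 0.0666667; existence CERTIFIED by the union bound.


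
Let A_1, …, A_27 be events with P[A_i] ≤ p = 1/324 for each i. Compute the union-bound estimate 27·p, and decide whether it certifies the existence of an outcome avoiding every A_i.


Union bound: P[∪_{i=1}^{27} A_i] ≤ Σ_i P[A_i] ≤ 27·p = 27·(1/324) = 1/12.
Numerically: 1/12 ≈ 0.083333.
Is 1/12 < 1? YES.
Since P[∪ A_i] ≤ 1/12 < 1, the complement has P[∩ A_i^c] ≥ 1 − 1/12 = 11/12 > 0, so some outcome avoids every A_i.

27·p = 1/12 ≈ 0.083333; existence CERTIFIED by the union bound.


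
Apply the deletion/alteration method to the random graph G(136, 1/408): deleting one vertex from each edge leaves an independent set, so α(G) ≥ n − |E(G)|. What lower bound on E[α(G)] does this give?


E[|E(G)|] = C(136, 2)·p = 9180 · (1/408) = 45/2.
E[α(G)] ≥ n − E[|E(G)|] = 136 − 45/2 = 227/2.
Numerically: ≈ 113.50000.
(This is only a lower bound; the true E[α(G)] may be larger.)

E[α(G)] ≥ 227/2 ≈ 113.50000.


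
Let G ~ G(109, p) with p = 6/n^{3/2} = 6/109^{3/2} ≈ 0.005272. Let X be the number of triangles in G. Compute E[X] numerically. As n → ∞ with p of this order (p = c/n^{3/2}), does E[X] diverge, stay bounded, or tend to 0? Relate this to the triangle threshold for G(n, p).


Number of potential triangles: C(109, 3) = 209934.
Each occurs with probability p³ ≈ (0.005272)³ ≈ 1.465664e-07.
By linearity: E[X] = C(109, 3)·p³ ≈ 209934 · 1.465664e-07 ≈ 0.0308.
Since α = 3/2 > 1, p = c/n^{3/2} = o(1/n) is below the triangle threshold p ~ 1/n. Asymptotically E[X] ~ (c³/6)·n^{3(1−α)} = (6³/6)·n^{-1.5} → 0, so by Markov's inequality G has no triangles w.h.p.

E[X] ≈ 0.0308; in regime p = Θ(1/n^{3/2}) E[X] tends to 0 (below the triangle threshold p ~ 1/n).


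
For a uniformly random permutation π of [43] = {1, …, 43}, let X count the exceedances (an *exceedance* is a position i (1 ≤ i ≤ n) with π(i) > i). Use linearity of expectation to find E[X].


Write X = Σ_{i=1}^{43} X_i, where X_i = 1_{π(i) > i}.
For each fixed i, π(i) is uniform over {1, …, 43} (marginal of a uniform permutation), so P[π(i) > i] = (n − i)/n. Summing: Σ_{i=1}^{43} (n − i)/n = (0 + 1 + … + 42)/43 = 43(43 − 1)/(2·43) = (43 − 1)/2.
Hence E[X] = Σ_{i=1}^{43} (43 − i)/43 = 21 ≈ 21.00000.

E[X] = 21 = 21.00000.


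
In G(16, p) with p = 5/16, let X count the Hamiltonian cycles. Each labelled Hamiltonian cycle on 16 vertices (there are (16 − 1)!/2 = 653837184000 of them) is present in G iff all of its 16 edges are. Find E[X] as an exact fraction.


K_16 has (16 − 1)!/2 = 653837184000 labelled Hamiltonian cycles.
For each such Hamiltonian cycle H, let X_H = 1 if all 16 edges of H are present in G. Then P[X_H = 1] = p^{16} = (5/16)^{16} = 152587890625/18446744073709551616.
By linearity: E[X] = Σ_H E[X_H] = 653837184000 · p^{16} = 653837184000 · 152587890625/18446744073709551616 = 97429332733154296875/18014398509481984.
Numerically: E[X] ≈ 5408.4.

E[X] = 653837184000 · (5/16)^{16} = 97429332733154296875/18014398509481984 ≈ 5408.4.


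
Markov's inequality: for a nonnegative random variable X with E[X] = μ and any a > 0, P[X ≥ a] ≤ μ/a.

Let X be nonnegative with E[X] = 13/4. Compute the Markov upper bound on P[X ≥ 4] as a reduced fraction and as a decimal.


μ = E[X] = 13/4, a = 4.
Markov: P[X ≥ 4] ≤ μ/a = (13/4)/4 = 13/16.
Numerically: ≈ 0.8125.
(Since a = 4 > μ = 3.2500, the bound 13/16 is < 1 and informative.)

P[X ≥ 4] ≤ 13/16 ≈ 0.8125.


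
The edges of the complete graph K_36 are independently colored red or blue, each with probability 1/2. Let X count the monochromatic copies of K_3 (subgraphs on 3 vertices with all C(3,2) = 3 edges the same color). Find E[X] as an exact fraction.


Let X = Σ_S X_S over the C(36, 3) = 7140 subsets S of size 3, where X_S = 1 if the K_3 on S is monochromatic.
For a fixed S, the K_3 on S has C(3, 2) = 3 edges. P[all 3 edges red] = (1/2)^3, and likewise for blue, so P[monochromatic] = 2·(1/2)^3 = 2^{1 − 3} = 1/4.
Summing: E[X] = C(36, 3) · 2^{1 − 3} = 7140 · 1/4 = 1785.
Numerically: E[X] ≈ 1785.00000.

E[X] = C(36,3)·2^(1−C(3,2)) = 1785 ≈ 1785.00000.


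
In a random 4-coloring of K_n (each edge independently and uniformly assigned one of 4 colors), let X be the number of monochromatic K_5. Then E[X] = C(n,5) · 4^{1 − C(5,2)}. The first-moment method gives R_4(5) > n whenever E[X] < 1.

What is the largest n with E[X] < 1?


We need C(n, 5) · 4^{1 − 10} < 1, i.e. C(n, 5) < 4^{10 − 1} = 262144.
Check values of n near the boundary:
  n = 29: C(29, 5) = 118755; 118755 < 262144? YES
  n = 30: C(30, 5) = 142506; 142506 < 262144? YES
  n = 31: C(31, 5) = 169911; 169911 < 262144? YES
  n = 32: C(32, 5) = 201376; 201376 < 262144? YES
  n = 33: C(33, 5) = 237336; 237336 < 262144? YES
  n = 34: C(34, 5) = 278256; 278256 < 262144? NO
  n = 35: C(35, 5) = 324632; 324632 < 262144? NO
  n = 36: C(36, 5) = 376992; 376992 < 262144? NO
The largest n with C(n, 5) < 262144 is n = 33 (where E[X] = 29667/32768 ≈ 0.905365). Hence R_4(5) > 33, i.e. R_4(5) ≥ 34.

Largest n = 33; hence R_4(5) > 33.


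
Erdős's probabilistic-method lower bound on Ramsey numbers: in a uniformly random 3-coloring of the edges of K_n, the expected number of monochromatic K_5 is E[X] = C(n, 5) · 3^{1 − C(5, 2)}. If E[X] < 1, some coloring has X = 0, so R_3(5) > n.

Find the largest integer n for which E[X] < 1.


We need C(n, 5) · 3^{1 − 10} < 1, i.e. C(n, 5) < 3^{10 − 1} = 19683.
Check values of n near the boundary:
  n = 19: C(19, 5) = 11628; 11628 < 19683? YES
  n = 20: C(20, 5) = 15504; 15504 < 19683? YES
  n = 21: C(21, 5) = 20349; 20349 < 19683? NO
The largest n with C(n, 5) < 19683 is n = 20 (where E[X] = 5168/6561 ≈ 0.7876848). Hence R_3(5) > 20, i.e. R_3(5) ≥ 21.

Largest n = 20; hence R_3(5) > 20.


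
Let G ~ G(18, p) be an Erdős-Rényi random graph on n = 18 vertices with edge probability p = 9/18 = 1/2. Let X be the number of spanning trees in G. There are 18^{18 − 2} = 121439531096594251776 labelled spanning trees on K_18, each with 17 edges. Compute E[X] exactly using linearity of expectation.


K_18 has 18^{18 − 2} = 121439531096594251776 labelled spanning trees.
For each such spanning tree H, let X_H = 1 if all 17 edges of H are present in G. Then P[X_H = 1] = p^{17} = (1/2)^{17} = 1/131072.
By linearity: E[X] = Σ_H E[X_H] = 121439531096594251776 · p^{17} = 121439531096594251776 · 1/131072 = 1853020188851841/2.
Numerically: E[X] ≈ 9.27e+14.

E[X] = 121439531096594251776 · (1/2)^{17} = 1853020188851841/2 ≈ 9.27e+14.


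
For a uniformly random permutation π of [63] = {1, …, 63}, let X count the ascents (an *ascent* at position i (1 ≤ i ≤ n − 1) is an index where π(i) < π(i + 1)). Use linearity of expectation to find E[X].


Write X = Σ X_I over i = 1, …, 62, with X_I the indicator of one ascent.
There are 62 indicators.
For each fixed i, the pair (π(i), π(i+1)) is a uniformly random ordered pair of distinct values from {1, …, 63}; by symmetry P[π(i) < π(i+1)] = 1/2.
By linearity: E[X] = 62 · (1/2) = (63 − 1) · (1/2) = 31 ≈ 31.000000.

E[X] = 31 = 31.000000.


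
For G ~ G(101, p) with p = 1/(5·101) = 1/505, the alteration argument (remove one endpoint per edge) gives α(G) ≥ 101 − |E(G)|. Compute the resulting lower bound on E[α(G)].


E[|E(G)|] = C(101, 2)·p = 5050 · (1/505) = 10.
E[α(G)] ≥ n − E[|E(G)|] = 101 − 10 = 91.
Numerically: ≈ 91.00000.
(This is only a lower bound; the true E[α(G)] may be larger.)

E[α(G)] ≥ 91 ≈ 91.00000.


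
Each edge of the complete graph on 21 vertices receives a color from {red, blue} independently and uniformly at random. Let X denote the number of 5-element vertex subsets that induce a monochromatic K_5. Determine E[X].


Let X = Σ_S X_S over the C(21, 5) = 20349 subsets S of size 5, where X_S = 1 if the K_5 on S is monochromatic.
For a fixed S, the K_5 on S has C(5, 2) = 10 edges. P[all 10 edges red] = (1/2)^10, and likewise for blue, so P[monochromatic] = 2·(1/2)^10 = 2^{1 − 10} = 1/512.
By linearity of expectation: E[X] = C(21, 5) · 2^{1 − 10} = 20349 · 1/512 = 20349/512.
Numerically: E[X] ≈ 39.7441.

E[X] = C(21,5)·2^(1−C(5,2)) = 20349/512 ≈ 39.7441.


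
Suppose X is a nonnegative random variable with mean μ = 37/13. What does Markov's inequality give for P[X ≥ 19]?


μ = E[X] = 37/13, a = 19.
Markov: P[X ≥ 19] ≤ μ/a = (37/13)/19 = 37/247.
Numerically: ≈ 0.1498.
(Since a = 19 > μ = 2.8462, the bound 37/247 is < 1 and informative.)

P[X ≥ 19] ≤ 37/247 ≈ 0.1498.


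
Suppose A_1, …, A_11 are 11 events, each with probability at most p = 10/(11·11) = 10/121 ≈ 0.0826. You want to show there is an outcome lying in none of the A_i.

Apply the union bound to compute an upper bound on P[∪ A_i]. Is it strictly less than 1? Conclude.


Union bound: P[∪_{i=1}^{11} A_i] ≤ Σ_i P[A_i] ≤ 11·p = 11·(10/121) = 10/11.
Numerically: 10/11 ≈ 0.9091.
Is 10/11 < 1? YES.
Since P[∪ A_i] ≤ 10/11 < 1, the complement has P[∩ A_i^c] ≥ 1 − 10/11 = 1/11 > 0, so some outcome avoids every A_i.

11·p = 10/11 ≈ 0.9091; existence CERTIFIED by the union bound.


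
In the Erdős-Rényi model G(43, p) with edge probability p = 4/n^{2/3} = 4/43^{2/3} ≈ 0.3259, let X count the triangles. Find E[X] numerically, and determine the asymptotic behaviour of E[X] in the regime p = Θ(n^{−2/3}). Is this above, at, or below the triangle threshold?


Number of potential triangles: C(43, 3) = 12341.
Each occurs with probability p³ ≈ (0.3259)³ ≈ 3.461330e-02.
By linearity: E[X] = C(43, 3)·p³ ≈ 12341 · 3.461330e-02 ≈ 427.1628.
Since α = 2/3 < 1, p = c/n^{2/3} ≫ 1/n is above the triangle threshold p ~ 1/n. Asymptotically E[X] ~ (c³/6)·n^{3(1−α)} = (4³/6)·n^{1} → ∞; triangles are abundant w.h.p.

E[X] ≈ 427.1628; in regime p = Θ(1/n^{2/3}) E[X] diverges (above the triangle threshold p ~ 1/n).


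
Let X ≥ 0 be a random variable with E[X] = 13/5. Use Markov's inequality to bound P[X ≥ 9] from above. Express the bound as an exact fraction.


μ = E[X] = 13/5, a = 9.
Markov: P[X ≥ 9] ≤ μ/a = (13/5)/9 = 13/45.
Numerically: ≈ 0.2889.
(Since a = 9 > μ = 2.6000, the bound 13/45 is < 1 and informative.)

P[X ≥ 9] ≤ 13/45 ≈ 0.2889.


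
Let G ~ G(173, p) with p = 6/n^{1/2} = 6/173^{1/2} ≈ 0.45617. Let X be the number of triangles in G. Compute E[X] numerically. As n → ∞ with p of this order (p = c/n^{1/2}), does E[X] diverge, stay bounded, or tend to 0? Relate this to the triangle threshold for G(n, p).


Number of potential triangles: C(173, 3) = 848046.
Each occurs with probability p³ ≈ (0.45617)³ ≈ 9.4925872e-02.
By linearity: E[X] = C(173, 3)·p³ ≈ 848046 · 9.4925872e-02 ≈ 80501.50626.
Since α = 1/2 < 1, p = c/n^{1/2} ≫ 1/n is above the triangle threshold p ~ 1/n. Asymptotically E[X] ~ (c³/6)·n^{3(1−α)} = (6³/6)·n^{1.5} → ∞; triangles are abundant w.h.p.

E[X] ≈ 80501.50626; in regime p = Θ(1/n^{1/2}) E[X] diverges (above the triangle threshold p ~ 1/n).


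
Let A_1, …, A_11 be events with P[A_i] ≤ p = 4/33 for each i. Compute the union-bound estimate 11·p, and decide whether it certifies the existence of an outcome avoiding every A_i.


Union bound: P[∪_{i=1}^{11} A_i] ≤ Σ_i P[A_i] ≤ 11·p = 11·(4/33) = 4/3.
Numerically: 4/3 ≈ 1.3333333.
Is 4/3 < 1? NO.
Since the bound 4/3 is ≥ 1, the union bound is uninformative here; it does NOT by itself certify existence.

11·p = 4/3 ≈ 1.3333333; existence NOT certified by the union bound.


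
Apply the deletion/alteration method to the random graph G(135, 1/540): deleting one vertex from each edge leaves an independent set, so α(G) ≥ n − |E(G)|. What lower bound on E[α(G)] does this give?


E[|E(G)|] = C(135, 2)·p = 9045 · (1/540) = 67/4.
E[α(G)] ≥ n − E[|E(G)|] = 135 − 67/4 = 473/4.
Numerically: ≈ 118.2500.
(This is only a lower bound; the true E[α(G)] may be larger.)

E[α(G)] ≥ 473/4 ≈ 118.2500.


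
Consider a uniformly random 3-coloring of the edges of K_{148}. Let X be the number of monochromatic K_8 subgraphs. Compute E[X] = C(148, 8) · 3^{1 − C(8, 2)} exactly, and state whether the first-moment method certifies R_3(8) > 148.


E[X] = C(148, 8) · 3^{1 − 28} = 4709614623714 · 3^{−27} = 4709614623714/7625597484987.
As a reduced fraction: E[X] = 523290513746/847288609443 ≈ 0.617606.
Is E[X] < 1? YES.
Since E[X] < 1, there exists a 3-coloring of K_{148} with no monochromatic K_8; hence R_3(8) > 148.

E[X] = 523290513746/847288609443 ≈ 0.617606; E[X] < 1, so R_3(8) > 148.


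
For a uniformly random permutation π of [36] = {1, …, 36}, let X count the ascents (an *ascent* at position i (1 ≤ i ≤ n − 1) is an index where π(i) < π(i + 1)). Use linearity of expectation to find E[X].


Write X = Σ X_I over i = 1, …, 35, with X_I the indicator of one ascent.
There are 35 indicators.
For each fixed i, the pair (π(i), π(i+1)) is a uniformly random ordered pair of distinct values from {1, …, 36}; by symmetry P[π(i) < π(i+1)] = 1/2.
By linearity: E[X] = 35 · (1/2) = (36 − 1) · (1/2) = 35/2 ≈ 17.500000.

E[X] = 35/2 = 17.500000.


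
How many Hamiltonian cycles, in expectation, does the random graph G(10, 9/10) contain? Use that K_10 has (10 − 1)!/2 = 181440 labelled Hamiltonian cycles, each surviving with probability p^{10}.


K_10 has (10 − 1)!/2 = 181440 labelled Hamiltonian cycles.
For each such Hamiltonian cycle H, let X_H = 1 if all 10 edges of H are present in G. Then P[X_H = 1] = p^{10} = (9/10)^{10} = 3486784401/10000000000.
By linearity of expectation: E[X] = Σ_H E[X_H] = 181440 · p^{10} = 181440 · 3486784401/10000000000 = 1977006755367/31250000.
Numerically: E[X] ≈ 63264.

E[X] = 181440 · (9/10)^{10} = 1977006755367/31250000 ≈ 63264.


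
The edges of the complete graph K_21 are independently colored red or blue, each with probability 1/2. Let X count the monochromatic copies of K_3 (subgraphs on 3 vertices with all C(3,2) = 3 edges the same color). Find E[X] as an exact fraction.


Let X = Σ_S X_S over the C(21, 3) = 1330 subsets S of size 3, where X_S = 1 if the K_3 on S is monochromatic.
For a fixed S, the K_3 on S has C(3, 2) = 3 edges. P[all 3 edges red] = (1/2)^3, and likewise for blue, so P[monochromatic] = 2·(1/2)^3 = 2^{1 − 3} = 1/4.
By linearity: E[X] = C(21, 3) · 2^{1 − 3} = 1330 · 1/4 = 665/2.
Numerically: E[X] ≈ 332.500000.

E[X] = C(21,3)·2^(1−C(3,2)) = 665/2 ≈ 332.500000.


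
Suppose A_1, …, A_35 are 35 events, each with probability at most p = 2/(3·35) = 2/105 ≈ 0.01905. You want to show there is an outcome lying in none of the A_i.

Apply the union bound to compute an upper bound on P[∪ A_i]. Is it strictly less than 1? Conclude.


Union bound: P[∪_{i=1}^{35} A_i] ≤ Σ_i P[A_i] ≤ 35·p = 35·(2/105) = 2/3.
Numerically: 2/3 ≈ 0.66667.
Is 2/3 < 1? YES.
Since P[∪ A_i] ≤ 2/3 < 1, the complement has P[∩ A_i^c] ≥ 1 − 2/3 = 1/3 > 0, so some outcome avoids every A_i.

35·p = 2/3 ≈ 0.66667; existence CERTIFIED by the union bound.


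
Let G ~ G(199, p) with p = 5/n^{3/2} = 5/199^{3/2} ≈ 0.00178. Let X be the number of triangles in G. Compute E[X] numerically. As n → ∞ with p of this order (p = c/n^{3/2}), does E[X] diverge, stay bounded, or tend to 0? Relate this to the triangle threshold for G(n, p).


Number of potential triangles: C(199, 3) = 1293699.
Each occurs with probability p³ ≈ (0.00178)³ ≈ 5.65030e-09.
By linearity: E[X] = C(199, 3)·p³ ≈ 1293699 · 5.65030e-09 ≈ 0.007.
Since α = 3/2 > 1, p = c/n^{3/2} = o(1/n) is below the triangle threshold p ~ 1/n. Asymptotically E[X] ~ (c³/6)·n^{3(1−α)} = (5³/6)·n^{-1.5} → 0, so by Markov's inequality G has no triangles w.h.p.

E[X] ≈ 0.007; in regime p = Θ(1/n^{3/2}) E[X] tends to 0 (below the triangle threshold p ~ 1/n).


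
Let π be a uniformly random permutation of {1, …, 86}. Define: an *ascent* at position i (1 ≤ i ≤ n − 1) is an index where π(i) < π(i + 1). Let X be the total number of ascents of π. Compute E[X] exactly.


Write X = Σ X_I over i = 1, …, 85, with X_I the indicator of one ascent.
There are 85 indicators.
For each fixed i, the pair (π(i), π(i+1)) is a uniformly random ordered pair of distinct values from {1, …, 86}; by symmetry P[π(i) < π(i+1)] = 1/2.
By linearity: E[X] = 85 · (1/2) = (86 − 1) · (1/2) = 85/2 ≈ 42.500000.

E[X] = 85/2 = 42.500000.


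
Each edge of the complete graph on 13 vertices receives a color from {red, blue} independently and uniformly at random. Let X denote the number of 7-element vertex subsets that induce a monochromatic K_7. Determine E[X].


Let X = Σ_S X_S over the C(13, 7) = 1716 subsets S of size 7, where X_S = 1 if the K_7 on S is monochromatic.
For a fixed S, the K_7 on S has C(7, 2) = 21 edges. P[all 21 edges red] = (1/2)^21, and likewise for blue, so P[monochromatic] = 2·(1/2)^21 = 2^{1 − 21} = 1/1048576.
By linearity: E[X] = C(13, 7) · 2^{1 − 21} = 1716 · 1/1048576 = 429/262144.
Numerically: E[X] ≈ 0.00164.

E[X] = C(13,7)·2^(1−C(7,2)) = 429/262144 ≈ 0.00164.


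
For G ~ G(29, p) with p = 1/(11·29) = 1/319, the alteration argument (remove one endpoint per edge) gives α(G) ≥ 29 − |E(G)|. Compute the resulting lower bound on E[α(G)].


E[|E(G)|] = C(29, 2)·p = 406 · (1/319) = 14/11.
E[α(G)] ≥ n − E[|E(G)|] = 29 − 14/11 = 305/11.
Numerically: ≈ 27.72727.
(This is only a lower bound; the true E[α(G)] may be larger.)

E[α(G)] ≥ 305/11 ≈ 27.72727.


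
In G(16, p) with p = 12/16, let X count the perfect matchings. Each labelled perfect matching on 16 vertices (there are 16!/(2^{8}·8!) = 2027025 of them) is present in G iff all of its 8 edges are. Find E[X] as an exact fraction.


K_16 has 16!/(2^{8}·8!) = 2027025 labelled perfect matchings.
For each such perfect matching H, let X_H = 1 if all 8 edges of H are present in G. Then P[X_H = 1] = p^{8} = (3/4)^{8} = 6561/65536.
Summing the indicators: E[X] = Σ_H E[X_H] = 2027025 · p^{8} = 2027025 · 6561/65536 = 13299311025/65536.
Numerically: E[X] ≈ 202931.

E[X] = 2027025 · (3/4)^{8} = 13299311025/65536 ≈ 202931.


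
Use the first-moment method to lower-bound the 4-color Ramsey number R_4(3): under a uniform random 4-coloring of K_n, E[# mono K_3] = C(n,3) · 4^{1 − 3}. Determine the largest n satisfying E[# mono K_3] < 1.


We need C(n, 3) · 4^{1 − 3} < 1, i.e. C(n, 3) < 4^{3 − 1} = 16.
Check values of n near the boundary:
  n = 3: C(3, 3) = 1; 1 < 16? YES
  n = 4: C(4, 3) = 4; 4 < 16? YES
  n = 5: C(5, 3) = 10; 10 < 16? YES
  n = 6: C(6, 3) = 20; 20 < 16? NO
  n = 7: C(7, 3) = 35; 35 < 16? NO
The largest n with C(n, 3) < 16 is n = 5 (where E[X] = 5/8 ≈ 0.625000). Hence R_4(3) > 5, i.e. R_4(3) ≥ 6.

Largest n = 5; hence R_4(3) > 5.


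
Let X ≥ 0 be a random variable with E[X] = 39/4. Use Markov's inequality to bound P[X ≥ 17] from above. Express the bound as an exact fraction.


μ = E[X] = 39/4, a = 17.
Markov: P[X ≥ 17] ≤ μ/a = (39/4)/17 = 39/68.
Numerically: ≈ 0.5735.
(Since a = 17 > μ = 9.7500, the bound 39/68 is < 1 and informative.)

P[X ≥ 17] ≤ 39/68 ≈ 0.5735.


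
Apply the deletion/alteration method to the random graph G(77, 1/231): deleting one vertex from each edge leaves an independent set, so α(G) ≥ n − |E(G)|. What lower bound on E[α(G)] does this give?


E[|E(G)|] = C(77, 2)·p = 2926 · (1/231) = 38/3.
E[α(G)] ≥ n − E[|E(G)|] = 77 − 38/3 = 193/3.
Numerically: ≈ 64.3333.
(This is only a lower bound; the true E[α(G)] may be larger.)

E[α(G)] ≥ 193/3 ≈ 64.3333.


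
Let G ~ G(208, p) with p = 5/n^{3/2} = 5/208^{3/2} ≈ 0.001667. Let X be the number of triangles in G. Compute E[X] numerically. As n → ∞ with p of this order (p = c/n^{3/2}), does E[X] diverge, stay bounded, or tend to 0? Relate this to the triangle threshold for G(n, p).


Number of potential triangles: C(208, 3) = 1478256.
Each occurs with probability p³ ≈ (0.001667)³ ≈ 4.630469e-09.
By linearity: E[X] = C(208, 3)·p³ ≈ 1478256 · 4.630469e-09 ≈ 0.0068.
Since α = 3/2 > 1, p = c/n^{3/2} = o(1/n) is below the triangle threshold p ~ 1/n. Asymptotically E[X] ~ (c³/6)·n^{3(1−α)} = (5³/6)·n^{-1.5} → 0, so by Markov's inequality G has no triangles w.h.p.

E[X] ≈ 0.0068; in regime p = Θ(1/n^{3/2}) E[X] tends to 0 (below the triangle threshold p ~ 1/n).


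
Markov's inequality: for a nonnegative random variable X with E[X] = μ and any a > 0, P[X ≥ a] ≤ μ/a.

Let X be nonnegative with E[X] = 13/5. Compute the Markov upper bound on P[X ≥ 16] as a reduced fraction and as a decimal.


μ = E[X] = 13/5, a = 16.
Markov: P[X ≥ 16] ≤ μ/a = (13/5)/16 = 13/80.
Numerically: ≈ 0.163.
(Since a = 16 > μ = 2.600, the bound 13/80 is < 1 and informative.)

P[X ≥ 16] ≤ 13/80 ≈ 0.163.


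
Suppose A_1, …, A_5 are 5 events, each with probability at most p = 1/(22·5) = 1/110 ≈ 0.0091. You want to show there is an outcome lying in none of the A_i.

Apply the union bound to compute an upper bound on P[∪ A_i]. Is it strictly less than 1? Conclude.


Union bound: P[∪_{i=1}^{5} A_i] ≤ Σ_i P[A_i] ≤ 5·p = 5·(1/110) = 1/22.
Numerically: 1/22 ≈ 0.0455.
Is 1/22 < 1? YES.
Since P[∪ A_i] ≤ 1/22 < 1, the complement has P[∩ A_i^c] ≥ 1 − 1/22 = 21/22 > 0, so some outcome avoids every A_i.

5·p = 1/22 ≈ 0.0455; existence CERTIFIED by the union bound.


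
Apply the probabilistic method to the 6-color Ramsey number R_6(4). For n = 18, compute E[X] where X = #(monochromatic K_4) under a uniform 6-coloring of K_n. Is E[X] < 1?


E[X] = C(18, 4) · 6^{1 − 6} = 3060 · 6^{−5} = 3060/7776.
As a reduced fraction: E[X] = 85/216 ≈ 0.393519.
Is E[X] < 1? YES.
Since E[X] < 1, there exists a 6-coloring of K_{18} with no monochromatic K_4; hence R_6(4) > 18.

E[X] = 85/216 ≈ 0.393519; E[X] < 1, so R_6(4) > 18.


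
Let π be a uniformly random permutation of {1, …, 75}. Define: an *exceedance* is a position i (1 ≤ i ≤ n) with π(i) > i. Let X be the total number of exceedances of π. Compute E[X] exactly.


Write X = Σ_{i=1}^{75} X_i, where X_i = 1_{π(i) > i}.
For each fixed i, π(i) is uniform over {1, …, 75} (marginal of a uniform permutation), so P[π(i) > i] = (n − i)/n. Summing: Σ_{i=1}^{75} (n − i)/n = (0 + 1 + … + 74)/75 = 75(75 − 1)/(2·75) = (75 − 1)/2.
Hence E[X] = Σ_{i=1}^{75} (75 − i)/75 = 37 ≈ 37.0000.

E[X] = 37 = 37.0000.


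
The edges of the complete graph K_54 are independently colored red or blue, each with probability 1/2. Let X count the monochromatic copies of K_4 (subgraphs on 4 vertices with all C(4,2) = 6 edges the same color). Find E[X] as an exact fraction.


Let X = Σ_S X_S over the C(54, 4) = 316251 subsets S of size 4, where X_S = 1 if the K_4 on S is monochromatic.
For a fixed S, the K_4 on S has C(4, 2) = 6 edges. P[all 6 edges red] = (1/2)^6, and likewise for blue, so P[monochromatic] = 2·(1/2)^6 = 2^{1 − 6} = 1/32.
Summing: E[X] = C(54, 4) · 2^{1 − 6} = 316251 · 1/32 = 316251/32.
Numerically: E[X] ≈ 9882.84375.

E[X] = C(54,4)·2^(1−C(4,2)) = 316251/32 ≈ 9882.84375.


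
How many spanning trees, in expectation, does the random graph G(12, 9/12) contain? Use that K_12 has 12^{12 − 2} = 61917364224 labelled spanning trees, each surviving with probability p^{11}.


K_12 has 12^{12 − 2} = 61917364224 labelled spanning trees.
For each such spanning tree H, let X_H = 1 if all 11 edges of H are present in G. Then P[X_H = 1] = p^{11} = (3/4)^{11} = 177147/4194304.
By linearity: E[X] = Σ_H E[X_H] = 61917364224 · p^{11} = 61917364224 · 177147/4194304 = 10460353203/4.
Numerically: E[X] ≈ 2.62e+09.

E[X] = 61917364224 · (3/4)^{11} = 10460353203/4 ≈ 2.62e+09.


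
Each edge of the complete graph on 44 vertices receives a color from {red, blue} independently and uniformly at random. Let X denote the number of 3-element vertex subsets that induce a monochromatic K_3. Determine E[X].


Let X = Σ_S X_S over the C(44, 3) = 13244 subsets S of size 3, where X_S = 1 if the K_3 on S is monochromatic.
For a fixed S, the K_3 on S has C(3, 2) = 3 edges. P[all 3 edges red] = (1/2)^3, and likewise for blue, so P[monochromatic] = 2·(1/2)^3 = 2^{1 − 3} = 1/4.
By linearity: E[X] = C(44, 3) · 2^{1 − 3} = 13244 · 1/4 = 3311.
Numerically: E[X] ≈ 3311.000000.

E[X] = C(44,3)·2^(1−C(3,2)) = 3311 ≈ 3311.000000.


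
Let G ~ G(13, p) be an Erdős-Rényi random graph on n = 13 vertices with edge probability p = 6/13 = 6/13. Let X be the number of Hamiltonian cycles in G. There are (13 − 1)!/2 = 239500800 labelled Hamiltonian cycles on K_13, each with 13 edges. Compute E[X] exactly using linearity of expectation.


K_13 has (13 − 1)!/2 = 239500800 labelled Hamiltonian cycles.
For each such Hamiltonian cycle H, let X_H = 1 if all 13 edges of H are present in G. Then P[X_H = 1] = p^{13} = (6/13)^{13} = 13060694016/302875106592253.
By linearity of expectation: E[X] = Σ_H E[X_H] = 239500800 · p^{13} = 239500800 · 13060694016/302875106592253 = 3128046665387212800/302875106592253.
Numerically: E[X] ≈ 10327.8.

E[X] = 239500800 · (6/13)^{13} = 3128046665387212800/302875106592253 ≈ 10327.8.


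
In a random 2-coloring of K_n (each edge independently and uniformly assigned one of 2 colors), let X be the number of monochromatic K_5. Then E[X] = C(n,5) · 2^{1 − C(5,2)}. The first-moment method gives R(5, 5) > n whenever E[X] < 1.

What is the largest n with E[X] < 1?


We need C(n, 5) · 2^{1 − 10} < 1, i.e. C(n, 5) < 2^{10 − 1} = 512.
Check values of n near the boundary:
  n = 8: C(8, 5) = 56; 56 < 512? YES
  n = 9: C(9, 5) = 126; 126 < 512? YES
  n = 10: C(10, 5) = 252; 252 < 512? YES
  n = 11: C(11, 5) = 462; 462 < 512? YES
  n = 12: C(12, 5) = 792; 792 < 512? NO
The largest n with C(n, 5) < 512 is n = 11 (where E[X] = 231/256 ≈ 0.9023). Hence R(5, 5) > 11, i.e. R(5, 5) ≥ 12.

Largest n = 11; hence R(5, 5) > 11.


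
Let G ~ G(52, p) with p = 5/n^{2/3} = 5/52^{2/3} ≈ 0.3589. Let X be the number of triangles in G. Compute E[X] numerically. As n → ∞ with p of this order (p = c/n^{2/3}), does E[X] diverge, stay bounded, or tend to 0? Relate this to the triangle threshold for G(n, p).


Number of potential triangles: C(52, 3) = 22100.
Each occurs with probability p³ ≈ (0.3589)³ ≈ 4.6227811e-02.
By linearity: E[X] = C(52, 3)·p³ ≈ 22100 · 4.6227811e-02 ≈ 1021.63462.
Since α = 2/3 < 1, p = c/n^{2/3} ≫ 1/n is above the triangle threshold p ~ 1/n. Asymptotically E[X] ~ (c³/6)·n^{3(1−α)} = (5³/6)·n^{1} → ∞; triangles are abundant w.h.p.

E[X] ≈ 1021.63462; in regime p = Θ(1/n^{2/3}) E[X] diverges (above the triangle threshold p ~ 1/n).


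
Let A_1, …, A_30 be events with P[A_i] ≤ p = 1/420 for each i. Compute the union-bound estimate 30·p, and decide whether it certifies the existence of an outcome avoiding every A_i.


Union bound: P[∪_{i=1}^{30} A_i] ≤ Σ_i P[A_i] ≤ 30·p = 30·(1/420) = 1/14.
Numerically: 1/14 ≈ 0.0714286.
Is 1/14 < 1? YES.
Since P[∪ A_i] ≤ 1/14 < 1, the complement has P[∩ A_i^c] ≥ 1 − 1/14 = 13/14 > 0, so some outcome avoids every A_i.

30·p = 1/14 ≈ 0.0714286; existence CERTIFIED by the union bound.


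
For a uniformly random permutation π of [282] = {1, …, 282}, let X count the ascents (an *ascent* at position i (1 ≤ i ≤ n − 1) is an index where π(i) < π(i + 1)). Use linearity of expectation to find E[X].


Write X = Σ X_I over i = 1, …, 281, with X_I the indicator of one ascent.
There are 281 indicators.
For each fixed i, the pair (π(i), π(i+1)) is a uniformly random ordered pair of distinct values from {1, …, 282}; by symmetry P[π(i) < π(i+1)] = 1/2.
By linearity: E[X] = 281 · (1/2) = (282 − 1) · (1/2) = 281/2 ≈ 140.500.

E[X] = 281/2 = 140.500.


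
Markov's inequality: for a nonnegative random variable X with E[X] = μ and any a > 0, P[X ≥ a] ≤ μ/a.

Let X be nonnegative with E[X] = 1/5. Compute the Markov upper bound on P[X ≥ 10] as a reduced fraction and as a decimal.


μ = E[X] = 1/5, a = 10.
Markov: P[X ≥ 10] ≤ μ/a = (1/5)/10 = 1/50.
Numerically: ≈ 0.020.
(Since a = 10 > μ = 0.200, the bound 1/50 is < 1 and informative.)

P[X ≥ 10] ≤ 1/50 ≈ 0.020.


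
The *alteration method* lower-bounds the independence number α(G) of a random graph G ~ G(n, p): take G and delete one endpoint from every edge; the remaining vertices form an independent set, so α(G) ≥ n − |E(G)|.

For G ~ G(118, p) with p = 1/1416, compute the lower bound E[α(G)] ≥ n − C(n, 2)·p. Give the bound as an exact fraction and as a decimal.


E[|E(G)|] = C(118, 2)·p = 6903 · (1/1416) = 39/8.
E[α(G)] ≥ n − E[|E(G)|] = 118 − 39/8 = 905/8.
Numerically: ≈ 113.125000.
(This is only a lower bound; the true E[α(G)] may be larger.)

E[α(G)] ≥ 905/8 ≈ 113.125000.


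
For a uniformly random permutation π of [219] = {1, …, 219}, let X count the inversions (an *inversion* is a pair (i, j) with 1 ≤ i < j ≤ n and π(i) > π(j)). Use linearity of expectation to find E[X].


Write X = Σ X_I over the C(219, 2) = 23871 pairs i < j, with X_I the indicator of one inversion.
There are 23871 indicators.
For each fixed pair i < j, the values π(i) and π(j) are two distinct elements of {1, …, 219} in uniformly random order; by symmetry P[π(i) > π(j)] = 1/2.
By linearity: E[X] = 23871 · (1/2) = C(219, 2) · (1/2) = 23871/2 = 23871/2 ≈ 11935.5000.

E[X] = 23871/2 = 11935.5000.


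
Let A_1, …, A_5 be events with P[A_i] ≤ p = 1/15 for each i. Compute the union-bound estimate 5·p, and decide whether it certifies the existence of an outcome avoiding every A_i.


Union bound: P[∪_{i=1}^{5} A_i] ≤ Σ_i P[A_i] ≤ 5·p = 5·(1/15) = 1/3.
Numerically: 1/3 ≈ 0.333333.
Is 1/3 < 1? YES.
Since P[∪ A_i] ≤ 1/3 < 1, the complement has P[∩ A_i^c] ≥ 1 − 1/3 = 2/3 > 0, so some outcome avoids every A_i.

5·p = 1/3 ≈ 0.333333; existence CERTIFIED by the union bound.


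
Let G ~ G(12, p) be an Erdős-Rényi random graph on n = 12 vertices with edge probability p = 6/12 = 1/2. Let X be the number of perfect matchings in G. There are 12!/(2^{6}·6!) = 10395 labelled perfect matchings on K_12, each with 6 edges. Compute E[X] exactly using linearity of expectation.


K_12 has 12!/(2^{6}·6!) = 10395 labelled perfect matchings.
For each such perfect matching H, let X_H = 1 if all 6 edges of H are present in G. Then P[X_H = 1] = p^{6} = (1/2)^{6} = 1/64.
Summing the indicators: E[X] = Σ_H E[X_H] = 10395 · p^{6} = 10395 · 1/64 = 10395/64.
Numerically: E[X] ≈ 162.422.

E[X] = 10395 · (1/2)^{6} = 10395/64 ≈ 162.422.


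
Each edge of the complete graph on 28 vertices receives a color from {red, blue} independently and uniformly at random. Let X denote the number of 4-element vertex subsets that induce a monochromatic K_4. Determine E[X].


Let X = Σ_S X_S over the C(28, 4) = 20475 subsets S of size 4, where X_S = 1 if the K_4 on S is monochromatic.
For a fixed S, the K_4 on S has C(4, 2) = 6 edges. P[all 6 edges red] = (1/2)^6, and likewise for blue, so P[monochromatic] = 2·(1/2)^6 = 2^{1 − 6} = 1/32.
By linearity of expectation: E[X] = C(28, 4) · 2^{1 − 6} = 20475 · 1/32 = 20475/32.
Numerically: E[X] ≈ 639.84375.

E[X] = C(28,4)·2^(1−C(4,2)) = 20475/32 ≈ 639.84375.


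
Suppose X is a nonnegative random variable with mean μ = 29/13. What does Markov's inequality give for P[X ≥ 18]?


μ = E[X] = 29/13, a = 18.
Markov: P[X ≥ 18] ≤ μ/a = (29/13)/18 = 29/234.
Numerically: ≈ 0.12393.
(Since a = 18 > μ = 2.23077, the bound 29/234 is < 1 and informative.)

P[X ≥ 18] ≤ 29/234 ≈ 0.12393.


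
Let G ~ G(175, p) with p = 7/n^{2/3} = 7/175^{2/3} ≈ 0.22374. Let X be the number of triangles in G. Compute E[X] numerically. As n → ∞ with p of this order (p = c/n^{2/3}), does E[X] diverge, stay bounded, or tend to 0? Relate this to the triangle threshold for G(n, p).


Number of potential triangles: C(175, 3) = 877975.
Each occurs with probability p³ ≈ (0.22374)³ ≈ 1.1200000e-02.
By linearity: E[X] = C(175, 3)·p³ ≈ 877975 · 1.1200000e-02 ≈ 9833.32000.
Since α = 2/3 < 1, p = c/n^{2/3} ≫ 1/n is above the triangle threshold p ~ 1/n. Asymptotically E[X] ~ (c³/6)·n^{3(1−α)} = (7³/6)·n^{1} → ∞; triangles are abundant w.h.p.

E[X] ≈ 9833.32000; in regime p = Θ(1/n^{2/3}) E[X] diverges (above the triangle threshold p ~ 1/n).


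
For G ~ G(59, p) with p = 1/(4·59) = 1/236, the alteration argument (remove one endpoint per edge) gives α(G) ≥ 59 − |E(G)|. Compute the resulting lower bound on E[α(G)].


E[|E(G)|] = C(59, 2)·p = 1711 · (1/236) = 29/4.
E[α(G)] ≥ n − E[|E(G)|] = 59 − 29/4 = 207/4.
Numerically: ≈ 51.750000.
(This is only a lower bound; the true E[α(G)] may be larger.)

E[α(G)] ≥ 207/4 ≈ 51.750000.


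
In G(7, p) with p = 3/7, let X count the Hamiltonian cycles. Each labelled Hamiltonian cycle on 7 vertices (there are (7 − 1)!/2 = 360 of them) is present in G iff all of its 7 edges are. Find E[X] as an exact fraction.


K_7 has (7 − 1)!/2 = 360 labelled Hamiltonian cycles.
For each such Hamiltonian cycle H, let X_H = 1 if all 7 edges of H are present in G. Then P[X_H = 1] = p^{7} = (3/7)^{7} = 2187/823543.
Summing the indicators: E[X] = Σ_H E[X_H] = 360 · p^{7} = 360 · 2187/823543 = 787320/823543.
Numerically: E[X] ≈ 0.95602.

E[X] = 360 · (3/7)^{7} = 787320/823543 ≈ 0.95602.


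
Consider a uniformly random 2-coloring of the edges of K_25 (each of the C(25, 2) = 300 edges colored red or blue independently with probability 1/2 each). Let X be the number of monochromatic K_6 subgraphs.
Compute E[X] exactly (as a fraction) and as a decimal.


Let X = Σ_S X_S over the C(25, 6) = 177100 subsets S of size 6, where X_S = 1 if the K_6 on S is monochromatic.
For a fixed S, the K_6 on S has C(6, 2) = 15 edges. P[all 15 edges red] = (1/2)^15, and likewise for blue, so P[monochromatic] = 2·(1/2)^15 = 2^{1 − 15} = 1/16384.
Summing: E[X] = C(25, 6) · 2^{1 − 15} = 177100 · 1/16384 = 44275/4096.
Numerically: E[X] ≈ 10.8093.

E[X] = C(25,6)·2^(1−C(6,2)) = 44275/4096 ≈ 10.8093.


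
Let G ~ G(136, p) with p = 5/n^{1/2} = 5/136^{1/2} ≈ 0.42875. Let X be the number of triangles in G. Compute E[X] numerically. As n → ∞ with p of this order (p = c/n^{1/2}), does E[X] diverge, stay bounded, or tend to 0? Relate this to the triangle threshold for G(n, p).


Number of potential triangles: C(136, 3) = 410040.
Each occurs with probability p³ ≈ (0.42875)³ ≈ 7.8813688e-02.
By linearity: E[X] = C(136, 3)·p³ ≈ 410040 · 7.8813688e-02 ≈ 32316.76464.
Since α = 1/2 < 1, p = c/n^{1/2} ≫ 1/n is above the triangle threshold p ~ 1/n. Asymptotically E[X] ~ (c³/6)·n^{3(1−α)} = (5³/6)·n^{1.5} → ∞; triangles are abundant w.h.p.

E[X] ≈ 32316.76464; in regime p = Θ(1/n^{1/2}) E[X] diverges (above the triangle threshold p ~ 1/n).


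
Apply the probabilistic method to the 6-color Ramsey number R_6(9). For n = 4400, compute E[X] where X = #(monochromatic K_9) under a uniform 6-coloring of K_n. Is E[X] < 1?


E[X] = C(4400, 9) · 6^{1 − 36} = 1689489304164437494711163600 · 6^{−35} = 1689489304164437494711163600/1719070799748422591028658176.
As a reduced fraction: E[X] = 105593081510277343419447725/107441924984276411939291136 ≈ 0.982792.
Is E[X] < 1? YES.
Since E[X] < 1, there exists a 6-coloring of K_{4400} with no monochromatic K_9; hence R_6(9) > 4400.

E[X] = 105593081510277343419447725/107441924984276411939291136 ≈ 0.982792; E[X] < 1, so R_6(9) > 4400.
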